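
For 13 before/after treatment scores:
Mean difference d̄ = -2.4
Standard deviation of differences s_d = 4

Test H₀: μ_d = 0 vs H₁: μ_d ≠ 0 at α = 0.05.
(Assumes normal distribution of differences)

Answer: t = -2.1633, fail to reject H₀

Derivation:
df = n - 1 = 12
SE = s_d/√n = 4/√13 = 1.1094
t = d̄/SE = -2.4/1.1094 = -2.1633
Critical value: t_{0.025,12} = ±2.179
p-value ≈ 0.0514
Decision: fail to reject H₀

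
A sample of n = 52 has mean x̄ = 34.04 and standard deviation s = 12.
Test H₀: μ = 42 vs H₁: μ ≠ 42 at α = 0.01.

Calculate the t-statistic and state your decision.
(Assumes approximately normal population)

df = n - 1 = 51
SE = s/√n = 12/√52 = 1.6641
t = (x̄ - μ₀)/SE = (34.04 - 42)/1.6641 = -4.7834
Critical value: t_{0.005,51} = ±2.676
p-value < 0.0001
Decision: reject H₀

Answer: t = -4.7834, reject H₀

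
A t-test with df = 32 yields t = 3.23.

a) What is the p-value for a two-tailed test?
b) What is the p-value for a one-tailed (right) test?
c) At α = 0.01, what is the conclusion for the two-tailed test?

Using t-distribution with df = 32:
a) Two-tailed: p = 2×P(T > 3.23) = 0.0029
b) One-tailed: p = P(T > 3.23) = 0.0014
c) 0.0029 < 0.01, reject H₀

Answer: a) 0.0029, b) 0.0014, c) reject H₀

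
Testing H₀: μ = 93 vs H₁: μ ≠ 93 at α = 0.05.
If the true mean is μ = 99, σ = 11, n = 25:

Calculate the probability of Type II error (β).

SE = σ/√n = 11/√25 = 2.2000
Critical values: μ₀ ± z_0.025×SE = 93 ± 1.960×2.2000
Acceptance region: (88.6880, 97.3120)
Under H₁ (μ = 99): z_high = (97.3120 - 99)/2.2000 = -0.7673, z_low = (88.6880 - 99)/2.2000 = -4.6873
β = P(not reject | H₁) = Φ(-0.7673) - Φ(-4.6873) ≈ 0.2215

Answer: β ≈ 0.2215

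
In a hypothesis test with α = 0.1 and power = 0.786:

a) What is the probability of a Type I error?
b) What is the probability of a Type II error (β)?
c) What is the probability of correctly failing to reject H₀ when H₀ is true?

a) Type I error probability = α = 0.1
b) Power = P(reject H₀ | H₁ true) = 1 - β = 0.786, so Type II error probability = β = 1 - Power = 0.214
c) P(fail to reject H₀ | H₀ true) = 1 - α = 0.9

Answer: a) 0.1, b) 0.214, c) 0.9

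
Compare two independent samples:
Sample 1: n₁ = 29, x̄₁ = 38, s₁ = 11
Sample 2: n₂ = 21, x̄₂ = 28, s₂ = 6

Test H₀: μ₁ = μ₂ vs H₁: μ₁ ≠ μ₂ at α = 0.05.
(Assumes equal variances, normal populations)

Answer: t = 3.7724, reject H₀

Derivation:
Pooled variance: s²_p = [28×11² + 20×6²]/(48) = 85.5833
s_p = 9.2511
SE = s_p×√(1/n₁ + 1/n₂) = 9.2511×√(1/29 + 1/21) = 2.6508
t = (x̄₁ - x̄₂)/SE = (38 - 28)/2.6508 = 3.7724
df = 48, t-critical = ±2.011
Decision: reject H₀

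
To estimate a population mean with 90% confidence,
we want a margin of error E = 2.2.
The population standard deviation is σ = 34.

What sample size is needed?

z_0.05 = 1.645
n = (z×σ/E)² = (1.645×34/2.2)²
n = 646.3151
Round up: n = 647

Answer: n = 647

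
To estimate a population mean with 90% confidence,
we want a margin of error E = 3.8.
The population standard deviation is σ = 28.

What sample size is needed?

Answer: n = 147

Derivation:
z_0.05 = 1.645
n = (z×σ/E)² = (1.645×28/3.8)²
n = 146.9199
Round up: n = 147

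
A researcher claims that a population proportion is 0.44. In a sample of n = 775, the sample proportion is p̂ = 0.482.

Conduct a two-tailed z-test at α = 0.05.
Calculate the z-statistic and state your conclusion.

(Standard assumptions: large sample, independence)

H₀: p = 0.44, H₁: p ≠ 0.44
Standard error: SE = √(p₀(1-p₀)/n) = √(0.44×0.56/775) = 0.017831
z-statistic: z = (p̂ - p₀)/SE = (0.482 - 0.44)/0.017831 = 2.3554
Critical value: z_0.025 = ±1.960
p-value = 0.0185
Decision: reject H₀ at α = 0.05

Answer: z = 2.3554, reject H₀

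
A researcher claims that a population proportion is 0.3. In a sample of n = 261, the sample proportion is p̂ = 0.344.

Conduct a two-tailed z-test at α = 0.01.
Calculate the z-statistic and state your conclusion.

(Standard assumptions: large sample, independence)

Answer: z = 1.5512, fail to reject H₀

Derivation:
H₀: p = 0.3, H₁: p ≠ 0.3
Standard error: SE = √(p₀(1-p₀)/n) = √(0.3×0.7/261) = 0.028365
z-statistic: z = (p̂ - p₀)/SE = (0.344 - 0.3)/0.028365 = 1.5512
Critical value: z_0.005 = ±2.576
p-value = 0.1209
Decision: fail to reject H₀ at α = 0.01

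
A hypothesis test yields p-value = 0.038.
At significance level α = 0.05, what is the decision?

Answer: reject H₀

Derivation:
Compare p-value to α:
0.038 < 0.05
Decision: reject H₀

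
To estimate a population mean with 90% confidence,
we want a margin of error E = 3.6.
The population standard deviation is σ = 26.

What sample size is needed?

Answer: n = 142

Derivation:
z_0.05 = 1.645
n = (z×σ/E)² = (1.645×26/3.6)²
n = 141.1476
Round up: n = 142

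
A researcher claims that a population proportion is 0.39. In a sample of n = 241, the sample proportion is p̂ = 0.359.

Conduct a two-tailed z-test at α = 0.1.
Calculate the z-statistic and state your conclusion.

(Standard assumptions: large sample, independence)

H₀: p = 0.39, H₁: p ≠ 0.39
Standard error: SE = √(p₀(1-p₀)/n) = √(0.39×0.61/241) = 0.031419
z-statistic: z = (p̂ - p₀)/SE = (0.359 - 0.39)/0.031419 = -0.9867
Critical value: z_0.05 = ±1.645
p-value = 0.3238
Decision: fail to reject H₀ at α = 0.1

Answer: z = -0.9867, fail to reject H₀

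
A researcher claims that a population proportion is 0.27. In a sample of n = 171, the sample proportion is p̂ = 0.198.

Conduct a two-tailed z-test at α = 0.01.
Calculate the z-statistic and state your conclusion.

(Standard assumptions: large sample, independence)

H₀: p = 0.27, H₁: p ≠ 0.27
Standard error: SE = √(p₀(1-p₀)/n) = √(0.27×0.73/171) = 0.033950
z-statistic: z = (p̂ - p₀)/SE = (0.198 - 0.27)/0.033950 = -2.1208
Critical value: z_0.005 = ±2.576
p-value = 0.0339
Decision: fail to reject H₀ at α = 0.01

Answer: z = -2.1208, fail to reject H₀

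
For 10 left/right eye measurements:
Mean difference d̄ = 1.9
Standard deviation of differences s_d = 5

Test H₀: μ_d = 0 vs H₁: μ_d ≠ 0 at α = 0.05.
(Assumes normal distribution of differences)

df = n - 1 = 9
SE = s_d/√n = 5/√10 = 1.5811
t = d̄/SE = 1.9/1.5811 = 1.2017
Critical value: t_{0.025,9} = ±2.262
p-value ≈ 0.2601
Decision: fail to reject H₀

Answer: t = 1.2017, fail to reject H₀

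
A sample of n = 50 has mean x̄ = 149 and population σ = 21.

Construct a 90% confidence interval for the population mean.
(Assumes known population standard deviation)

Answer: (144.1147, 153.8853)

Derivation:
Confidence level: 90%, α = 0.1
z_0.05 = 1.645
SE = σ/√n = 21/√50 = 2.9698
Margin of error = 1.645 × 2.9698 = 4.8853
CI: x̄ ± margin = 149 ± 4.8853
CI: (144.1147, 153.8853)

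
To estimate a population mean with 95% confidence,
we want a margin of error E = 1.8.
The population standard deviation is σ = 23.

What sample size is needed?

z_0.025 = 1.960
n = (z×σ/E)² = (1.960×23/1.8)²
n = 627.2242
Round up: n = 628

Answer: n = 628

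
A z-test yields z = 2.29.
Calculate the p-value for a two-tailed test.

For z = 2.29:
p = 2×P(Z > |2.29|) = 2×(1 - Φ(2.29)) = 0.0220

Answer: p-value ≈ 0.0220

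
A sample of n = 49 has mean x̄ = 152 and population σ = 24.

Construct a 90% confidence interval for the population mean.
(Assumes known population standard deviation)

Confidence level: 90%, α = 0.1
z_0.05 = 1.645
SE = σ/√n = 24/√49 = 3.4286
Margin of error = 1.645 × 3.4286 = 5.6400
CI: x̄ ± margin = 152 ± 5.6400
CI: (146.3600, 157.6400)

Answer: (146.3600, 157.6400)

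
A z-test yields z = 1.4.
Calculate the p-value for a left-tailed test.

Answer: p-value ≈ 0.9192

Derivation:
For z = 1.4:
p = P(Z < 1.4) = Φ(1.4) = 0.9192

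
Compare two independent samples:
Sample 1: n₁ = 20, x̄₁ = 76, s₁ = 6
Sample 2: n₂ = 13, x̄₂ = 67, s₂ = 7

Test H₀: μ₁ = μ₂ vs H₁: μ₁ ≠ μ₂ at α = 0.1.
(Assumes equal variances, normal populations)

Pooled variance: s²_p = [19×6² + 12×7²]/(31) = 41.0323
s_p = 6.4056
SE = s_p×√(1/n₁ + 1/n₂) = 6.4056×√(1/20 + 1/13) = 2.2821
t = (x̄₁ - x̄₂)/SE = (76 - 67)/2.2821 = 3.9437
df = 31, t-critical = ±1.696
Decision: reject H₀

Answer: t = 3.9437, reject H₀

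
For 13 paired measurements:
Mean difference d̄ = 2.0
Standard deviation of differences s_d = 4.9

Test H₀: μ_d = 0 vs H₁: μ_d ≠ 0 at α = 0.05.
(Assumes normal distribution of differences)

df = n - 1 = 12
SE = s_d/√n = 4.9/√13 = 1.3590
t = d̄/SE = 2.0/1.3590 = 1.4717
Critical value: t_{0.025,12} = ±2.179
p-value ≈ 0.1668
Decision: fail to reject H₀

Answer: t = 1.4717, fail to reject H₀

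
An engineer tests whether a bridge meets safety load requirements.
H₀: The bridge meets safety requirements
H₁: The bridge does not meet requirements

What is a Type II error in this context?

Type I error (α): Rejecting H₀ when H₀ is true
Type II error (β): Failing to reject H₀ when H₁ is true

Answer: Declaring an unsafe bridge to be safe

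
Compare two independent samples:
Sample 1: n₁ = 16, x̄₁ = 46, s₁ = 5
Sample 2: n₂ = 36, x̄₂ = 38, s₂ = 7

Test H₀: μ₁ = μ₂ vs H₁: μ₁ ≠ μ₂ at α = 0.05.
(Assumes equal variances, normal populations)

Answer: t = 4.1182, reject H₀

Derivation:
Pooled variance: s²_p = [15×5² + 35×7²]/(50) = 41.8000
s_p = 6.4653
SE = s_p×√(1/n₁ + 1/n₂) = 6.4653×√(1/16 + 1/36) = 1.9426
t = (x̄₁ - x̄₂)/SE = (46 - 38)/1.9426 = 4.1182
df = 50, t-critical = ±2.009
Decision: reject H₀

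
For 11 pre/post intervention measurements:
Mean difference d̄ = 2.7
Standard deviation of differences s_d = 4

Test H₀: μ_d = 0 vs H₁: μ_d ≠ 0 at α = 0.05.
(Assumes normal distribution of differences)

Answer: t = 2.2388, reject H₀

Derivation:
df = n - 1 = 10
SE = s_d/√n = 4/√11 = 1.2060
t = d̄/SE = 2.7/1.2060 = 2.2388
Critical value: t_{0.025,10} = ±2.228
p-value ≈ 0.0491
Decision: reject H₀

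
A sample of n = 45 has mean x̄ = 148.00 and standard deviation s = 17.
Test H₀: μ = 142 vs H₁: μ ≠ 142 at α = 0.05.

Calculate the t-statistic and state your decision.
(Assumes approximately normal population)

Answer: t = 2.3676, reject H₀

Derivation:
df = n - 1 = 44
SE = s/√n = 17/√45 = 2.5342
t = (x̄ - μ₀)/SE = (148.00 - 142)/2.5342 = 2.3676
Critical value: t_{0.025,44} = ±2.015
p-value ≈ 0.0224
Decision: reject H₀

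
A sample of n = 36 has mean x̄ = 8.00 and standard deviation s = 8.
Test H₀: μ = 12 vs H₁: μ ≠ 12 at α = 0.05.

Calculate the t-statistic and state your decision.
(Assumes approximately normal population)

Answer: t = -3.0001, reject H₀

Derivation:
df = n - 1 = 35
SE = s/√n = 8/√36 = 1.3333
t = (x̄ - μ₀)/SE = (8.00 - 12)/1.3333 = -3.0001
Critical value: t_{0.025,35} = ±2.030
p-value ≈ 0.0049
Decision: reject H₀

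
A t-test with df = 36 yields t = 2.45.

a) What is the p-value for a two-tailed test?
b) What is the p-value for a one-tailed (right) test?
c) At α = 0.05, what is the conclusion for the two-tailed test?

Answer: a) 0.0193, b) 0.0096, c) reject H₀

Derivation:
Using t-distribution with df = 36:
a) Two-tailed: p = 2×P(T > 2.45) = 0.0193
b) One-tailed: p = P(T > 2.45) = 0.0096
c) 0.0193 < 0.05, reject H₀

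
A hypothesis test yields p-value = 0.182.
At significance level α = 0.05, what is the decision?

Answer: fail to reject H₀

Derivation:
Compare p-value to α:
0.182 ≥ 0.05
Decision: fail to reject H₀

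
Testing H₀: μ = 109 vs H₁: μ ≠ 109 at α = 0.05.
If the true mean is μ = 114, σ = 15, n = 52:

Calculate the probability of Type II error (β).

SE = σ/√n = 15/√52 = 2.0801
Critical values: μ₀ ± z_0.025×SE = 109 ± 1.960×2.0801
Acceptance region: (104.9230, 113.0770)
Under H₁ (μ = 114): z_high = (113.0770 - 114)/2.0801 = -0.4437, z_low = (104.9230 - 114)/2.0801 = -4.3637
β = P(not reject | H₁) = Φ(-0.4437) - Φ(-4.3637) ≈ 0.3286

Answer: β ≈ 0.3286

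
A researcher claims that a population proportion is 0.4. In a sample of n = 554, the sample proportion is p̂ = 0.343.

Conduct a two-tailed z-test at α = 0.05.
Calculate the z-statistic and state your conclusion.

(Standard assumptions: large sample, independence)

H₀: p = 0.4, H₁: p ≠ 0.4
Standard error: SE = √(p₀(1-p₀)/n) = √(0.4×0.6/554) = 0.020814
z-statistic: z = (p̂ - p₀)/SE = (0.343 - 0.4)/0.020814 = -2.7385
Critical value: z_0.025 = ±1.960
p-value = 0.0062
Decision: reject H₀ at α = 0.05

Answer: z = -2.7385, reject H₀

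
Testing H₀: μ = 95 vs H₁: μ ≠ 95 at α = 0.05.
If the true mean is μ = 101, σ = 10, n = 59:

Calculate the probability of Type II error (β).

Answer: β ≈ 0.0040

Derivation:
SE = σ/√n = 10/√59 = 1.3019
Critical values: μ₀ ± z_0.025×SE = 95 ± 1.960×1.3019
Acceptance region: (92.4483, 97.5517)
Under H₁ (μ = 101): z_high = (97.5517 - 101)/1.3019 = -2.6487, z_low = (92.4483 - 101)/1.3019 = -6.5686
β = P(not reject | H₁) = Φ(-2.6487) - Φ(-6.5686) ≈ 0.0040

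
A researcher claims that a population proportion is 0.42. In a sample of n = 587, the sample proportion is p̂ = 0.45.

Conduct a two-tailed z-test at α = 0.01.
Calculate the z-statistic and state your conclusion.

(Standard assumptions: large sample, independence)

Answer: z = 1.4727, fail to reject H₀

Derivation:
H₀: p = 0.42, H₁: p ≠ 0.42
Standard error: SE = √(p₀(1-p₀)/n) = √(0.42×0.58/587) = 0.020371
z-statistic: z = (p̂ - p₀)/SE = (0.45 - 0.42)/0.020371 = 1.4727
Critical value: z_0.005 = ±2.576
p-value = 0.1408
Decision: fail to reject H₀ at α = 0.01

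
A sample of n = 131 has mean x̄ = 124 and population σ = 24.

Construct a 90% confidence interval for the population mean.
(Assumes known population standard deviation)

Answer: (120.5506, 127.4494)

Derivation:
Confidence level: 90%, α = 0.1
z_0.05 = 1.645
SE = σ/√n = 24/√131 = 2.0969
Margin of error = 1.645 × 2.0969 = 3.4494
CI: x̄ ± margin = 124 ± 3.4494
CI: (120.5506, 127.4494)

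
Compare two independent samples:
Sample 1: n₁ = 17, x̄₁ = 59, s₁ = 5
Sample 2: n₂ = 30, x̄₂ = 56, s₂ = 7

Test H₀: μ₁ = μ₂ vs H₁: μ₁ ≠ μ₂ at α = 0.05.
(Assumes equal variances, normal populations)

Pooled variance: s²_p = [16×5² + 29×7²]/(45) = 40.4667
s_p = 6.3613
SE = s_p×√(1/n₁ + 1/n₂) = 6.3613×√(1/17 + 1/30) = 1.9311
t = (x̄₁ - x̄₂)/SE = (59 - 56)/1.9311 = 1.5535
df = 45, t-critical = ±2.014
Decision: fail to reject H₀

Answer: t = 1.5535, fail to reject H₀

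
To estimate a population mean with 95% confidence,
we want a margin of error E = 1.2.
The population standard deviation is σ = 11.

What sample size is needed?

z_0.025 = 1.960
n = (z×σ/E)² = (1.960×11/1.2)²
n = 322.8011
Round up: n = 323

Answer: n = 323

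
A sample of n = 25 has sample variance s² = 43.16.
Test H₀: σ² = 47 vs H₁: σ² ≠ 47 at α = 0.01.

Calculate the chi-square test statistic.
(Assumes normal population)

df = n - 1 = 24
χ² = (n-1)s²/σ₀² = 24×43.16/47 = 22.0391
Critical values: χ²_{0.995,24} = 9.886, χ²_{0.005,24} = 45.559
Rejection region: χ² < 9.886 or χ² > 45.559
Decision: fail to reject H₀

Answer: χ² = 22.0391, fail to reject H₀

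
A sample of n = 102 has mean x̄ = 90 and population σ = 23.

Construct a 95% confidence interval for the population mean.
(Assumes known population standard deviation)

Answer: (85.5365, 94.4635)

Derivation:
Confidence level: 95%, α = 0.05
z_0.025 = 1.960
SE = σ/√n = 23/√102 = 2.2773
Margin of error = 1.960 × 2.2773 = 4.4635
CI: x̄ ± margin = 90 ± 4.4635
CI: (85.5365, 94.4635)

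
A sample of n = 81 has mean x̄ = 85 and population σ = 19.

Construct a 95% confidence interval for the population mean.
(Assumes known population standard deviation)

Confidence level: 95%, α = 0.05
z_0.025 = 1.960
SE = σ/√n = 19/√81 = 2.1111
Margin of error = 1.960 × 2.1111 = 4.1378
CI: x̄ ± margin = 85 ± 4.1378
CI: (80.8622, 89.1378)

Answer: (80.8622, 89.1378)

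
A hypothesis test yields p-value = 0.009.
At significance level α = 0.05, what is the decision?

Compare p-value to α:
0.009 < 0.05
Decision: reject H₀

Answer: reject H₀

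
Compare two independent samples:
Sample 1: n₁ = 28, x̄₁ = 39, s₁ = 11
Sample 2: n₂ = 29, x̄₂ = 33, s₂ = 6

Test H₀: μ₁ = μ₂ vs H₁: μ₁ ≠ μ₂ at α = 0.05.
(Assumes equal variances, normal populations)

Pooled variance: s²_p = [27×11² + 28×6²]/(55) = 77.7273
s_p = 8.8163
SE = s_p×√(1/n₁ + 1/n₂) = 8.8163×√(1/28 + 1/29) = 2.3359
t = (x̄₁ - x̄₂)/SE = (39 - 33)/2.3359 = 2.5686
df = 55, t-critical = ±2.004
Decision: reject H₀

Answer: t = 2.5686, reject H₀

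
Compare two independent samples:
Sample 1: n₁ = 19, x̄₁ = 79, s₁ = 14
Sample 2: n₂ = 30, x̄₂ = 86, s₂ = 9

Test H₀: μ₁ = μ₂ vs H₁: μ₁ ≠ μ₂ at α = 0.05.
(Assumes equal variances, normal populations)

Answer: t = -2.1351, reject H₀

Derivation:
Pooled variance: s²_p = [18×14² + 29×9²]/(47) = 125.0426
s_p = 11.1822
SE = s_p×√(1/n₁ + 1/n₂) = 11.1822×√(1/19 + 1/30) = 3.2786
t = (x̄₁ - x̄₂)/SE = (79 - 86)/3.2786 = -2.1351
df = 47, t-critical = ±2.012
Decision: reject H₀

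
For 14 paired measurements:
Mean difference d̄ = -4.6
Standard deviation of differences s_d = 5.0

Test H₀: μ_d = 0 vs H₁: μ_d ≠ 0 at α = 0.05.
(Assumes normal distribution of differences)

Answer: t = -3.4423, reject H₀

Derivation:
df = n - 1 = 13
SE = s_d/√n = 5.0/√14 = 1.3363
t = d̄/SE = -4.6/1.3363 = -3.4423
Critical value: t_{0.025,13} = ±2.160
p-value ≈ 0.0044
Decision: reject H₀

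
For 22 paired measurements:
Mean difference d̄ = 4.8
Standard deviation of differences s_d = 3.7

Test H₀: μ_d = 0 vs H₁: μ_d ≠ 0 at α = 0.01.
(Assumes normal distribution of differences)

df = n - 1 = 21
SE = s_d/√n = 3.7/√22 = 0.7888
t = d̄/SE = 4.8/0.7888 = 6.0852
Critical value: t_{0.005,21} = ±2.831
p-value < 0.0001
Decision: reject H₀

Answer: t = 6.0852, reject H₀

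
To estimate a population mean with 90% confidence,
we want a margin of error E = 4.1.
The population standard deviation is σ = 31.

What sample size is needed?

z_0.05 = 1.645
n = (z×σ/E)² = (1.645×31/4.1)²
n = 154.6990
Round up: n = 155

Answer: n = 155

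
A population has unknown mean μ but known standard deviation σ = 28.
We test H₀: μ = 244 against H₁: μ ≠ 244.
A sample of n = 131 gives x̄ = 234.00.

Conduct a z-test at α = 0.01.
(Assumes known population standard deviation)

Answer: z = -4.0876, reject H₀

Derivation:
Standard error: SE = σ/√n = 28/√131 = 2.4464
z-statistic: z = (x̄ - μ₀)/SE = (234.00 - 244)/2.4464 = -4.0876
Critical value: ±2.576
p-value < 0.0001
Decision: reject H₀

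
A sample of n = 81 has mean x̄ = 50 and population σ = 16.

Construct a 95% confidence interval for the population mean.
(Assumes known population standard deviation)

Confidence level: 95%, α = 0.05
z_0.025 = 1.960
SE = σ/√n = 16/√81 = 1.7778
Margin of error = 1.960 × 1.7778 = 3.4845
CI: x̄ ± margin = 50 ± 3.4845
CI: (46.5155, 53.4845)

Answer: (46.5155, 53.4845)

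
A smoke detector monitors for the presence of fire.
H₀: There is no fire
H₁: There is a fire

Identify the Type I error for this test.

Answer: The alarm sounds when there is no fire (false alarm)

Derivation:
Type I error: rejecting H₀ when it is actually true (false positive).
Type II error: failing to reject H₀ when H₁ is actually true (false negative).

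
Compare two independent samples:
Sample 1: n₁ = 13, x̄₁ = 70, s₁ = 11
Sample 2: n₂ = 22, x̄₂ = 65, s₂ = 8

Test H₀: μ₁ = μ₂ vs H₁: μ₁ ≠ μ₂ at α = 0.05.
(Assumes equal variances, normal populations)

Answer: t = 1.5528, fail to reject H₀

Derivation:
Pooled variance: s²_p = [12×11² + 21×8²]/(33) = 84.7273
s_p = 9.2047
SE = s_p×√(1/n₁ + 1/n₂) = 9.2047×√(1/13 + 1/22) = 3.2200
t = (x̄₁ - x̄₂)/SE = (70 - 65)/3.2200 = 1.5528
df = 33, t-critical = ±2.035
Decision: fail to reject H₀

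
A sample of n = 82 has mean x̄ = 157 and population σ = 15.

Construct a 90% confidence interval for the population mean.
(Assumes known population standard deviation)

Confidence level: 90%, α = 0.1
z_0.05 = 1.645
SE = σ/√n = 15/√82 = 1.6565
Margin of error = 1.645 × 1.6565 = 2.7249
CI: x̄ ± margin = 157 ± 2.7249
CI: (154.2751, 159.7249)

Answer: (154.2751, 159.7249)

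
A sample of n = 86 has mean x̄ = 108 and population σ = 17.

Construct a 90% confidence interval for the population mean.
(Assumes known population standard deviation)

Answer: (104.9844, 111.0156)

Derivation:
Confidence level: 90%, α = 0.1
z_0.05 = 1.645
SE = σ/√n = 17/√86 = 1.8332
Margin of error = 1.645 × 1.8332 = 3.0156
CI: x̄ ± margin = 108 ± 3.0156
CI: (104.9844, 111.0156)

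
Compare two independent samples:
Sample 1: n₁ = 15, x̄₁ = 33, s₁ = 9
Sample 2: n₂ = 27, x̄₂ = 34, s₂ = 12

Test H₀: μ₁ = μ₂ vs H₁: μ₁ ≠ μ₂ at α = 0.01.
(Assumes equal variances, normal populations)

Pooled variance: s²_p = [14×9² + 26×12²]/(40) = 121.9500
s_p = 11.0431
SE = s_p×√(1/n₁ + 1/n₂) = 11.0431×√(1/15 + 1/27) = 3.5562
t = (x̄₁ - x̄₂)/SE = (33 - 34)/3.5562 = -0.2812
df = 40, t-critical = ±2.704
Decision: fail to reject H₀

Answer: t = -0.2812, fail to reject H₀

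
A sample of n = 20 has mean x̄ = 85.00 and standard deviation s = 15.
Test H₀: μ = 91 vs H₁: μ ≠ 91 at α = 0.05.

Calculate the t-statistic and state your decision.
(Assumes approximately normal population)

df = n - 1 = 19
SE = s/√n = 15/√20 = 3.3541
t = (x̄ - μ₀)/SE = (85.00 - 91)/3.3541 = -1.7889
Critical value: t_{0.025,19} = ±2.093
p-value ≈ 0.0896
Decision: fail to reject H₀

Answer: t = -1.7889, fail to reject H₀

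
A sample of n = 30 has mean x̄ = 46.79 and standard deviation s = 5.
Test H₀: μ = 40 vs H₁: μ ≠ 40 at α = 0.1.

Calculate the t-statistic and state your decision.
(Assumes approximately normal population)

Answer: t = 7.4378, reject H₀

Derivation:
df = n - 1 = 29
SE = s/√n = 5/√30 = 0.9129
t = (x̄ - μ₀)/SE = (46.79 - 40)/0.9129 = 7.4378
Critical value: t_{0.05,29} = ±1.699
p-value < 0.0001
Decision: reject H₀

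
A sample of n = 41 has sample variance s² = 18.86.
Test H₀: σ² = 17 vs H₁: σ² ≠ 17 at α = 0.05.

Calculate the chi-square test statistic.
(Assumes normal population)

df = n - 1 = 40
χ² = (n-1)s²/σ₀² = 40×18.86/17 = 44.3765
Critical values: χ²_{0.975,40} = 24.433, χ²_{0.025,40} = 59.342
Rejection region: χ² < 24.433 or χ² > 59.342
Decision: fail to reject H₀

Answer: χ² = 44.3765, fail to reject H₀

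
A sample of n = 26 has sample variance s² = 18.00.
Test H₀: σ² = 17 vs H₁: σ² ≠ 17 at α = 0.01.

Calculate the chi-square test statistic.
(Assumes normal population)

Answer: χ² = 26.4706, fail to reject H₀

Derivation:
df = n - 1 = 25
χ² = (n-1)s²/σ₀² = 25×18.00/17 = 26.4706
Critical values: χ²_{0.995,25} = 10.520, χ²_{0.005,25} = 46.928
Rejection region: χ² < 10.520 or χ² > 46.928
Decision: fail to reject H₀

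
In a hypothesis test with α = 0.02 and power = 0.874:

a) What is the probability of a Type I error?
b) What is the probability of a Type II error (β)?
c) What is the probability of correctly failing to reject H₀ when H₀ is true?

Answer: a) 0.02, b) 0.126, c) 0.98

Derivation:
a) Type I error probability = α = 0.02
b) Power = P(reject H₀ | H₁ true) = 1 - β = 0.874, so Type II error probability = β = 1 - Power = 0.126
c) P(fail to reject H₀ | H₀ true) = 1 - α = 0.98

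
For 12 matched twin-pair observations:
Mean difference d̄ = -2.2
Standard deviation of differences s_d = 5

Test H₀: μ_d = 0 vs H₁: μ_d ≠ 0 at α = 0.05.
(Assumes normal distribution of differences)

Answer: t = -1.5242, fail to reject H₀

Derivation:
df = n - 1 = 11
SE = s_d/√n = 5/√12 = 1.4434
t = d̄/SE = -2.2/1.4434 = -1.5242
Critical value: t_{0.025,11} = ±2.201
p-value ≈ 0.1557
Decision: fail to reject H₀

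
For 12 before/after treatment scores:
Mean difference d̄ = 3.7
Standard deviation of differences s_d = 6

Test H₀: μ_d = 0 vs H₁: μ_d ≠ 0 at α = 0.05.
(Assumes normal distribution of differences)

df = n - 1 = 11
SE = s_d/√n = 6/√12 = 1.7321
t = d̄/SE = 3.7/1.7321 = 2.1361
Critical value: t_{0.025,11} = ±2.201
p-value ≈ 0.0560
Decision: fail to reject H₀

Answer: t = 2.1361, fail to reject H₀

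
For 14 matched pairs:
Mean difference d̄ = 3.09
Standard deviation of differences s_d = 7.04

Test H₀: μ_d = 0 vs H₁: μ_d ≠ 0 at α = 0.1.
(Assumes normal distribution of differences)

Answer: t = 1.6423, fail to reject H₀

Derivation:
df = n - 1 = 13
SE = s_d/√n = 7.04/√14 = 1.8815
t = d̄/SE = 3.09/1.8815 = 1.6423
Critical value: t_{0.05,13} = ±1.771
p-value ≈ 0.1245
Decision: fail to reject H₀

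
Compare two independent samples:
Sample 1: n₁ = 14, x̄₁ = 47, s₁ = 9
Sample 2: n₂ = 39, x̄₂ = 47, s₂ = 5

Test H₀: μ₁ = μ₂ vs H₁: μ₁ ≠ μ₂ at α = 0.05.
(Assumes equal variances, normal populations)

Pooled variance: s²_p = [13×9² + 38×5²]/(51) = 39.2745
s_p = 6.2669
SE = s_p×√(1/n₁ + 1/n₂) = 6.2669×√(1/14 + 1/39) = 1.9525
t = (x̄₁ - x̄₂)/SE = (47 - 47)/1.9525 = 0.0000
df = 51, t-critical = ±2.008
Decision: fail to reject H₀

Answer: t = 0.0000, fail to reject H₀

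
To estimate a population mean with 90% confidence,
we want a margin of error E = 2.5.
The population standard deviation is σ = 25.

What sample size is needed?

Answer: n = 271

Derivation:
z_0.05 = 1.645
n = (z×σ/E)² = (1.645×25/2.5)²
n = 270.6025
Round up: n = 271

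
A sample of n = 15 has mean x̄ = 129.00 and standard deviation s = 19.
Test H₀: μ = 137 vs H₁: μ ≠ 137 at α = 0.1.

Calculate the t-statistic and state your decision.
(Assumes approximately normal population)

df = n - 1 = 14
SE = s/√n = 19/√15 = 4.9058
t = (x̄ - μ₀)/SE = (129.00 - 137)/4.9058 = -1.6307
Critical value: t_{0.05,14} = ±1.761
p-value ≈ 0.1252
Decision: fail to reject H₀

Answer: t = -1.6307, fail to reject H₀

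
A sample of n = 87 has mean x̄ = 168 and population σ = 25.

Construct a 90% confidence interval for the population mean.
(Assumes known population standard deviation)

Answer: (163.5909, 172.4091)

Derivation:
Confidence level: 90%, α = 0.1
z_0.05 = 1.645
SE = σ/√n = 25/√87 = 2.6803
Margin of error = 1.645 × 2.6803 = 4.4091
CI: x̄ ± margin = 168 ± 4.4091
CI: (163.5909, 172.4091)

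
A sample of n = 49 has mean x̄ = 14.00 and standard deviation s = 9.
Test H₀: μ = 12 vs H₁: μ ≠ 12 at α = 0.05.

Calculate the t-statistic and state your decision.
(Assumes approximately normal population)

Answer: t = 1.5556, fail to reject H₀

Derivation:
df = n - 1 = 48
SE = s/√n = 9/√49 = 1.2857
t = (x̄ - μ₀)/SE = (14.00 - 12)/1.2857 = 1.5556
Critical value: t_{0.025,48} = ±2.011
p-value ≈ 0.1264
Decision: fail to reject H₀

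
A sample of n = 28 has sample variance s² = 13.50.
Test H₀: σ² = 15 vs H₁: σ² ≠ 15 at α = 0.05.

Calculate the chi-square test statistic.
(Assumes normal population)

Answer: χ² = 24.3000, fail to reject H₀

Derivation:
df = n - 1 = 27
χ² = (n-1)s²/σ₀² = 27×13.50/15 = 24.3000
Critical values: χ²_{0.975,27} = 14.573, χ²_{0.025,27} = 43.195
Rejection region: χ² < 14.573 or χ² > 43.195
Decision: fail to reject H₀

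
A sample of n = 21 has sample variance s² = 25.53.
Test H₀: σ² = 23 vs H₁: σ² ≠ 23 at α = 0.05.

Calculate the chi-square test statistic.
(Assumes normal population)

Answer: χ² = 22.2000, fail to reject H₀

Derivation:
df = n - 1 = 20
χ² = (n-1)s²/σ₀² = 20×25.53/23 = 22.2000
Critical values: χ²_{0.975,20} = 9.591, χ²_{0.025,20} = 34.170
Rejection region: χ² < 9.591 or χ² > 34.170
Decision: fail to reject H₀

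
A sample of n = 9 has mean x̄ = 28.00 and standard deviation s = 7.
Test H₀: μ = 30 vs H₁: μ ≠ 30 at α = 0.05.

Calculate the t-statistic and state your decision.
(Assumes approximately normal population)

Answer: t = -0.8572, fail to reject H₀

Derivation:
df = n - 1 = 8
SE = s/√n = 7/√9 = 2.3333
t = (x̄ - μ₀)/SE = (28.00 - 30)/2.3333 = -0.8572
Critical value: t_{0.025,8} = ±2.306
p-value ≈ 0.4163
Decision: fail to reject H₀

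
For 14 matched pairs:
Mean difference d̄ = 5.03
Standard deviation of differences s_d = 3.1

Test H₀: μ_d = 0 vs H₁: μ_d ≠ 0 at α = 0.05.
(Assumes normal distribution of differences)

Answer: t = 6.0712, reject H₀

Derivation:
df = n - 1 = 13
SE = s_d/√n = 3.1/√14 = 0.8285
t = d̄/SE = 5.03/0.8285 = 6.0712
Critical value: t_{0.025,13} = ±2.160
p-value < 0.0001
Decision: reject H₀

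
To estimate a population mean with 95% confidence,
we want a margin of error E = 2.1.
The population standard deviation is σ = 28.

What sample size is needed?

z_0.025 = 1.960
n = (z×σ/E)² = (1.960×28/2.1)²
n = 682.9511
Round up: n = 683

Answer: n = 683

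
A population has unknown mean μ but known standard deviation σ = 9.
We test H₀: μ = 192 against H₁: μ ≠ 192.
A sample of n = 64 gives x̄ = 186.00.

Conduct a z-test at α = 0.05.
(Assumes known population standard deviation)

Standard error: SE = σ/√n = 9/√64 = 1.1250
z-statistic: z = (x̄ - μ₀)/SE = (186.00 - 192)/1.1250 = -5.3333
Critical value: ±1.960
p-value < 0.0001
Decision: reject H₀

Answer: z = -5.3333, reject H₀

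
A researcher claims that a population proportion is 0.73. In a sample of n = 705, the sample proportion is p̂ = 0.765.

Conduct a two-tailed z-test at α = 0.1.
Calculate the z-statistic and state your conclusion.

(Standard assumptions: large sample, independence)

H₀: p = 0.73, H₁: p ≠ 0.73
Standard error: SE = √(p₀(1-p₀)/n) = √(0.73×0.27/705) = 0.016720
z-statistic: z = (p̂ - p₀)/SE = (0.765 - 0.73)/0.016720 = 2.0933
Critical value: z_0.05 = ±1.645
p-value = 0.0363
Decision: reject H₀ at α = 0.1

Answer: z = 2.0933, reject H₀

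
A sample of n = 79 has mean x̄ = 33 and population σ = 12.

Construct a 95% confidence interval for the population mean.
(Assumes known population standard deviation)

Answer: (30.3538, 35.6462)

Derivation:
Confidence level: 95%, α = 0.05
z_0.025 = 1.960
SE = σ/√n = 12/√79 = 1.3501
Margin of error = 1.960 × 1.3501 = 2.6462
CI: x̄ ± margin = 33 ± 2.6462
CI: (30.3538, 35.6462)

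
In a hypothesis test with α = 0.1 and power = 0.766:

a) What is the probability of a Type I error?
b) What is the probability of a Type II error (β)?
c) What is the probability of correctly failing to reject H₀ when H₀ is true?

Answer: a) 0.1, b) 0.234, c) 0.9

Derivation:
a) Type I error probability = α = 0.1
b) Power = P(reject H₀ | H₁ true) = 1 - β = 0.766, so Type II error probability = β = 1 - Power = 0.234
c) P(fail to reject H₀ | H₀ true) = 1 - α = 0.9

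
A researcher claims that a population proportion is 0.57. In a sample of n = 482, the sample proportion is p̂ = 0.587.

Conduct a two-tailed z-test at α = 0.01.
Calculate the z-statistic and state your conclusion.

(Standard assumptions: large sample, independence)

Answer: z = 0.7539, fail to reject H₀

Derivation:
H₀: p = 0.57, H₁: p ≠ 0.57
Standard error: SE = √(p₀(1-p₀)/n) = √(0.57×0.43/482) = 0.022550
z-statistic: z = (p̂ - p₀)/SE = (0.587 - 0.57)/0.022550 = 0.7539
Critical value: z_0.005 = ±2.576
p-value = 0.4509
Decision: fail to reject H₀ at α = 0.01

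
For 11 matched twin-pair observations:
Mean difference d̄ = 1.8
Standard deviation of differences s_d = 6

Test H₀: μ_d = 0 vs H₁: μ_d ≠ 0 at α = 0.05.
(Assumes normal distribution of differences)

Answer: t = 0.9950, fail to reject H₀

Derivation:
df = n - 1 = 10
SE = s_d/√n = 6/√11 = 1.8091
t = d̄/SE = 1.8/1.8091 = 0.9950
Critical value: t_{0.025,10} = ±2.228
p-value ≈ 0.3432
Decision: fail to reject H₀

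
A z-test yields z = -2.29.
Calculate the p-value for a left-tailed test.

Answer: p-value ≈ 0.0110

Derivation:
For z = -2.29:
p = P(Z < -2.29) = Φ(-2.29) = 0.0110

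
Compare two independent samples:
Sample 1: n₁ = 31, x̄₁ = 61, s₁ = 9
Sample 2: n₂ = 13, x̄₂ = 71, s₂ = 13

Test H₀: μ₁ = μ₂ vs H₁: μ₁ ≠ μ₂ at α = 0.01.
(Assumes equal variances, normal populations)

Pooled variance: s²_p = [30×9² + 12×13²]/(42) = 106.1429
s_p = 10.3026
SE = s_p×√(1/n₁ + 1/n₂) = 10.3026×√(1/31 + 1/13) = 3.4042
t = (x̄₁ - x̄₂)/SE = (61 - 71)/3.4042 = -2.9375
df = 42, t-critical = ±2.698
Decision: reject H₀

Answer: t = -2.9375, reject H₀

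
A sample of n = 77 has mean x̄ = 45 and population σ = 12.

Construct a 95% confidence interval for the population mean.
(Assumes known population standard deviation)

Confidence level: 95%, α = 0.05
z_0.025 = 1.960
SE = σ/√n = 12/√77 = 1.3675
Margin of error = 1.960 × 1.3675 = 2.6803
CI: x̄ ± margin = 45 ± 2.6803
CI: (42.3197, 47.6803)

Answer: (42.3197, 47.6803)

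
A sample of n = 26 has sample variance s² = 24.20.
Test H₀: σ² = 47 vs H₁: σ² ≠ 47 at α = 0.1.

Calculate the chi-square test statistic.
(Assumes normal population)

Answer: χ² = 12.8723, reject H₀

Derivation:
df = n - 1 = 25
χ² = (n-1)s²/σ₀² = 25×24.20/47 = 12.8723
Critical values: χ²_{0.95,25} = 14.611, χ²_{0.05,25} = 37.652
Rejection region: χ² < 14.611 or χ² > 37.652
Decision: reject H₀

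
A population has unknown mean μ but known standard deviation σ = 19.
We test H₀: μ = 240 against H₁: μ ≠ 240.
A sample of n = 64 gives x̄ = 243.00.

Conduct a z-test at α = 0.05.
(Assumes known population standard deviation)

Answer: z = 1.2632, fail to reject H₀

Derivation:
Standard error: SE = σ/√n = 19/√64 = 2.3750
z-statistic: z = (x̄ - μ₀)/SE = (243.00 - 240)/2.3750 = 1.2632
Critical value: ±1.960
p-value = 0.2065
Decision: fail to reject H₀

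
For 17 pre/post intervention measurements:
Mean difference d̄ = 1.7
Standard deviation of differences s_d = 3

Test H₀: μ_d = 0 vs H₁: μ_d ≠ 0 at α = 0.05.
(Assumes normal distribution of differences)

Answer: t = 2.3364, reject H₀

Derivation:
df = n - 1 = 16
SE = s_d/√n = 3/√17 = 0.7276
t = d̄/SE = 1.7/0.7276 = 2.3364
Critical value: t_{0.025,16} = ±2.120
p-value ≈ 0.0328
Decision: reject H₀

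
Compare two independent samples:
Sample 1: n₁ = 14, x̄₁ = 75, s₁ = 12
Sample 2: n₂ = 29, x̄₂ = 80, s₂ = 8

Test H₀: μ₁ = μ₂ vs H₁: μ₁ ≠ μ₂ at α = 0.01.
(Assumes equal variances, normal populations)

Pooled variance: s²_p = [13×12² + 28×8²]/(41) = 89.3659
s_p = 9.4534
SE = s_p×√(1/n₁ + 1/n₂) = 9.4534×√(1/14 + 1/29) = 3.0765
t = (x̄₁ - x̄₂)/SE = (75 - 80)/3.0765 = -1.6252
df = 41, t-critical = ±2.701
Decision: fail to reject H₀

Answer: t = -1.6252, fail to reject H₀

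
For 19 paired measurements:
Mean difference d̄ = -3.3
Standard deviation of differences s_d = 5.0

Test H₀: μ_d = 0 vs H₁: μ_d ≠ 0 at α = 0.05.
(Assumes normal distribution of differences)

Answer: t = -2.8768, reject H₀

Derivation:
df = n - 1 = 18
SE = s_d/√n = 5.0/√19 = 1.1471
t = d̄/SE = -3.3/1.1471 = -2.8768
Critical value: t_{0.025,18} = ±2.101
p-value ≈ 0.0100
Decision: reject H₀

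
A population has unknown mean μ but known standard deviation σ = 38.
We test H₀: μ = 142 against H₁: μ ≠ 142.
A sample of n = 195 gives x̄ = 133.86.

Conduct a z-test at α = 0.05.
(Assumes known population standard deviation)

Standard error: SE = σ/√n = 38/√195 = 2.7212
z-statistic: z = (x̄ - μ₀)/SE = (133.86 - 142)/2.7212 = -2.9913
Critical value: ±1.960
p-value = 0.0028
Decision: reject H₀

Answer: z = -2.9913, reject H₀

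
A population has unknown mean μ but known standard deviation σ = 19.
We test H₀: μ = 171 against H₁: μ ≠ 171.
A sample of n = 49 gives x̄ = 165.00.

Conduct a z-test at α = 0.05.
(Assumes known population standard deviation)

Answer: z = -2.2105, reject H₀

Derivation:
Standard error: SE = σ/√n = 19/√49 = 2.7143
z-statistic: z = (x̄ - μ₀)/SE = (165.00 - 171)/2.7143 = -2.2105
Critical value: ±1.960
p-value = 0.0271
Decision: reject H₀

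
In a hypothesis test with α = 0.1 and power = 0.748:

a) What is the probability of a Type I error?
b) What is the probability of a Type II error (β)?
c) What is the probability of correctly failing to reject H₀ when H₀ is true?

Answer: a) 0.1, b) 0.252, c) 0.9

Derivation:
a) Type I error probability = α = 0.1
b) Power = P(reject H₀ | H₁ true) = 1 - β = 0.748, so Type II error probability = β = 1 - Power = 0.252
c) P(fail to reject H₀ | H₀ true) = 1 - α = 0.9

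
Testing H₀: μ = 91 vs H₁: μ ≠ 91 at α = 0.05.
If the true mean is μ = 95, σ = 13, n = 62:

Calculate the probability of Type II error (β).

Answer: β ≈ 0.3218

Derivation:
SE = σ/√n = 13/√62 = 1.6510
Critical values: μ₀ ± z_0.025×SE = 91 ± 1.960×1.6510
Acceptance region: (87.7640, 94.2360)
Under H₁ (μ = 95): z_high = (94.2360 - 95)/1.6510 = -0.4627, z_low = (87.7640 - 95)/1.6510 = -4.3828
β = P(not reject | H₁) = Φ(-0.4627) - Φ(-4.3828) ≈ 0.3218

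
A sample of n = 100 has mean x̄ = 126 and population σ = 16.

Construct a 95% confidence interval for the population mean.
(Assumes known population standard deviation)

Answer: (122.8640, 129.1360)

Derivation:
Confidence level: 95%, α = 0.05
z_0.025 = 1.960
SE = σ/√n = 16/√100 = 1.6000
Margin of error = 1.960 × 1.6000 = 3.1360
CI: x̄ ± margin = 126 ± 3.1360
CI: (122.8640, 129.1360)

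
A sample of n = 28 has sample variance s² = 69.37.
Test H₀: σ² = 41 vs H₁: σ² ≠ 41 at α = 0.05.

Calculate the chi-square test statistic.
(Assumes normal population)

Answer: χ² = 45.6827, reject H₀

Derivation:
df = n - 1 = 27
χ² = (n-1)s²/σ₀² = 27×69.37/41 = 45.6827
Critical values: χ²_{0.975,27} = 14.573, χ²_{0.025,27} = 43.195
Rejection region: χ² < 14.573 or χ² > 43.195
Decision: reject H₀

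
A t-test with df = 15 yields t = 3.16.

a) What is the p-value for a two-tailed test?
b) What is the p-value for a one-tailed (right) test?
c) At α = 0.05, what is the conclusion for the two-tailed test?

Answer: a) 0.0065, b) 0.0032, c) reject H₀

Derivation:
Using t-distribution with df = 15:
a) Two-tailed: p = 2×P(T > 3.16) = 0.0065
b) One-tailed: p = P(T > 3.16) = 0.0032
c) 0.0065 < 0.05, reject H₀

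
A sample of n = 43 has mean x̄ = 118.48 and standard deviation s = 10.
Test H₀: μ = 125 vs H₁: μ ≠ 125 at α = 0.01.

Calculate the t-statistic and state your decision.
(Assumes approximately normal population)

Answer: t = -4.2754, reject H₀

Derivation:
df = n - 1 = 42
SE = s/√n = 10/√43 = 1.5250
t = (x̄ - μ₀)/SE = (118.48 - 125)/1.5250 = -4.2754
Critical value: t_{0.005,42} = ±2.698
p-value ≈ 0.0001
Decision: reject H₀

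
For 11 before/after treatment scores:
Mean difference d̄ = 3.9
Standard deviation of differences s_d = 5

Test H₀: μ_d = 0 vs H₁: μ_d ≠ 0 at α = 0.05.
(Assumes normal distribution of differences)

df = n - 1 = 10
SE = s_d/√n = 5/√11 = 1.5076
t = d̄/SE = 3.9/1.5076 = 2.5869
Critical value: t_{0.025,10} = ±2.228
p-value ≈ 0.0271
Decision: reject H₀

Answer: t = 2.5869, reject H₀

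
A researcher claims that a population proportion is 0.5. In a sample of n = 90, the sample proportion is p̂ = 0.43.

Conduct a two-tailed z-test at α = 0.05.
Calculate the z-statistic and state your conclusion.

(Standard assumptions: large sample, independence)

H₀: p = 0.5, H₁: p ≠ 0.5
Standard error: SE = √(p₀(1-p₀)/n) = √(0.5×0.5/90) = 0.052705
z-statistic: z = (p̂ - p₀)/SE = (0.43 - 0.5)/0.052705 = -1.3281
Critical value: z_0.025 = ±1.960
p-value = 0.1841
Decision: fail to reject H₀ at α = 0.05

Answer: z = -1.3281, fail to reject H₀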